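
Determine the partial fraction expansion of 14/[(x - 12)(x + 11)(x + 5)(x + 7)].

Using Heaviside cover-up: (14/7429)/(x - 12) - (7/276)/(x + 11) - (7/102)/(x + 5) + (7/76)/(x + 7)


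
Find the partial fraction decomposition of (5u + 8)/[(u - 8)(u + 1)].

At u=8: α = (5·8 + 8)/(8 + 1) = 16/3. At u=-1: β = (5·(-1) + 8)/(-1 - 8) = -1/3
Result: (16/3)/(u - 8) - (1/3)/(u + 1)


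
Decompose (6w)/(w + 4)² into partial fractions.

(6w) = A(w + 4) + B. At w = -4: B = 6·(-4) + 0 = -24. Coeff of w: A = 6
Result: 6/(w + 4) - 24/(w + 4)²


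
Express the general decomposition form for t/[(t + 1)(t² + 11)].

Linear + irreducible quadratic: P/(t + 1) + (Qt + R)/(t² + 11)


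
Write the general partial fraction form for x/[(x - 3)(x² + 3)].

Linear + irreducible quadratic: P/(x - 3) + (Qx + R)/(x² + 3)


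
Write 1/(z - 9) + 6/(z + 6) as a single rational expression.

Common denominator (z - 9)(z + 6). Numerator: 1(z + 6) + 6(z - 9) = (z + 6) + (6z - 54) = 7z - 48
Result: (7z - 48)/[(z - 9)(z + 6)]


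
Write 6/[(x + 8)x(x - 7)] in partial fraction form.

Using cover-up method: α = 1/20, β = -3/28, γ = 2/35
Result: (1/20)/(x + 8) - (3/28)/x + (2/35)/(x - 7)


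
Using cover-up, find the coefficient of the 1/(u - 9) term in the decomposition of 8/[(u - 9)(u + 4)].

Cover (u - 9), set u=9: 8/((u + 4) at u=9) = 8/(13) = 8/13


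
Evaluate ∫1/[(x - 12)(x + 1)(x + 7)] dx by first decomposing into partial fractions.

Cover-up: α = 1/247, β = -1/78, γ = 1/114. Decomposition: (1/247)/(x - 12) - (1/78)/(x + 1) + (1/114)/(x + 7). Integrate each term: (1/247) ln|(x - 12)| - (1/78) ln|(x + 1)| + (1/114) ln|(x + 7)| + C


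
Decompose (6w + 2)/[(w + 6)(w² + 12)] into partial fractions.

At w=-6: P = (6·(-6) + 2)/((-6)² + 12) = -17/24. Q = -P = 17/24, R = 6 - (-6)·P = 7/4
Result: (-17/24)/(w + 6) + ((17/24)w + 7/4)/(w² + 12)


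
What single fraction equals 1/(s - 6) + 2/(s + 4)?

Common denominator (s - 6)(s + 4). Numerator: 1(s + 4) + 2(s - 6) = (s + 4) + (2s - 12) = 3s - 8
Result: (3s - 8)/[(s - 6)(s + 4)]


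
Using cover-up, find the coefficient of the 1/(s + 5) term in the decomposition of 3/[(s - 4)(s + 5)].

Cover (s + 5), set s=-5: 3/((s - 4) at s=-5) = 3/(-9) = -1/3


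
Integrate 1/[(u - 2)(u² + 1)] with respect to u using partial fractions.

Cover-up at u=2: P = 1/(2²+1) = 1/5. Coeff matching: Q = -1/5, R = -2/5. Decomposition: (1/5)/(u - 2) - ((1/5)u + 2/5)/(u² + 1). Integrate: linear → ln, quadratic → (1/2)ln + arctan: (1/5) ln|(u - 2)| - (1/10) ln(u² + 1) - (2/5) arctan(u) + C


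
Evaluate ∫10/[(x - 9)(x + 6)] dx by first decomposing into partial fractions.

Decompose: 10/[(x - 9)(x + 6)] = (2/3)/(x - 9) - (2/3)/(x + 6). Integrate each term: (2/3) ln|(x - 9)| - (2/3) ln|(x + 6)| + C


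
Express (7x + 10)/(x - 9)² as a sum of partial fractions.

(7x + 10) = α(x - 9) + β. At x = 9: β = 7·9 + 10 = 73. Coeff of x: α = 7
Result: 7/(x - 9) + 73/(x - 9)²


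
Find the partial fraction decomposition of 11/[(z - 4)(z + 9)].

11/(z - 4)(z + 9) = α/(z - 4) + β/(z + 9). α = 11/(4 + 9) = 11/13, β = 11/(-9 - 4) = -11/13
Result: (11/13)/(z - 4) - (11/13)/(z + 9)


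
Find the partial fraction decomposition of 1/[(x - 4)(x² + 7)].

Cover-up at x = 4: α = 1/(4² + 7) = 1/23. Then β = -α = -1/23, γ = -α·(0 + 4) = -4/23
Result: (1/23)/(x - 4) - ((1/23)x + 4/23)/(x² + 7)


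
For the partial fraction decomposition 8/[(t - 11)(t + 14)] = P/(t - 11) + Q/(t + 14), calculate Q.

Cover-up at t = -14: Q = 8/(-14 - 11) = -8/25


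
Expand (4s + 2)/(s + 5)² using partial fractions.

(4s + 2) = A(s + 5) + B. At s = -5: B = 4·(-5) + 2 = -18. Coeff of s: A = 4
Result: 4/(s + 5) - 18/(s + 5)²


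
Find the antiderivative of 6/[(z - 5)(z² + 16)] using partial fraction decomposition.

Cover-up at z=5: A = 6/(5²+16) = 6/41. Coeff matching: B = -6/41, C = -30/41. Decomposition: (6/41)/(z - 5) - ((6/41)z + 30/41)/(z² + 16). Integrate: linear → ln, quadratic → (1/2)ln + arctan: (6/41) ln|(z - 5)| - (3/41) ln(z² + 16) - (15/82) arctan(z/4) + C


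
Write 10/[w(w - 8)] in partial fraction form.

10/w(w - 8) = α/w + β/(w - 8). α = 10/(0 - 8) = -5/4, β = 10/(8 - 0) = 5/4
Result: (-5/4)/w + (5/4)/(w - 8)


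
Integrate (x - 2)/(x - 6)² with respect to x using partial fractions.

Decompose: A = 1, B = 1·6 - 2 = 4, so (x - 2)/(x - 6)² = 1/(x - 6) + 4/(x - 6)². Integrate: ∫ A/(x - 6) dx = ln|(x - 6)|; ∫ B/(x - 6)² dx = -4/(x - 6). Sum: ln|(x - 6)| - 4/(x - 6) + C


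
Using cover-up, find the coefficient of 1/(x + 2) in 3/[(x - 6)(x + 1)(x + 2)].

Cover (x + 2), set x=-2: 3/[(-2 - 6)(-2 + 1)] = 3/8


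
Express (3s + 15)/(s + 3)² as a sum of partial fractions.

(3s + 15) = α(s + 3) + β. At s = -3: β = 3·(-3) + 15 = 6. Coeff of s: α = 3
Result: 3/(s + 3) + 6/(s + 3)²


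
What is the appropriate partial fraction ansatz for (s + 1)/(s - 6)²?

Repeated linear factor: P/(s - 6) + Q/(s - 6)²


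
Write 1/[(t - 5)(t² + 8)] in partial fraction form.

Cover-up at t = 5: α = 1/(5² + 8) = 1/33. Then β = -α = -1/33, γ = -α·(0 + 5) = -5/33
Result: (1/33)/(t - 5) - ((1/33)t + 5/33)/(t² + 8)


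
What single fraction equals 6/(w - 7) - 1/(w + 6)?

Common denominator (w - 7)(w + 6). Numerator: 6(w + 6) - 1(w - 7) = (6w + 36) - (w - 7) = 5w + 43
Result: (5w + 43)/[(w - 7)(w + 6)]


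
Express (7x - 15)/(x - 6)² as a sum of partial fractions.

(7x - 15) = P(x - 6) + Q. At x = 6: Q = 7·6 - 15 = 27. Coeff of x: P = 7
Result: 7/(x - 6) + 27/(x - 6)²


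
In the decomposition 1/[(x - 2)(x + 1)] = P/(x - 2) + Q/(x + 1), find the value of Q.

Cover-up at x = -1: Q = 1/(-1 - 2) = -1/3


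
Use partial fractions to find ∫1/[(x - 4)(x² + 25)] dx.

Cover-up at x=4: P = 1/(4²+25) = 1/41. Coeff matching: Q = -1/41, R = -4/41. Decomposition: (1/41)/(x - 4) - ((1/41)x + 4/41)/(x² + 25). Integrate: linear → ln, quadratic → (1/2)ln + arctan: (1/41) ln|(x - 4)| - (1/82) ln(x² + 25) - (4/205) arctan(x/5) + C


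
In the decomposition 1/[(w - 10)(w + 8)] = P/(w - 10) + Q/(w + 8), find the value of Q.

Cover-up at w = -8: Q = 1/(-8 - 10) = -1/18


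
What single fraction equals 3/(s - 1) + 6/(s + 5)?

Common denominator (s - 1)(s + 5). Numerator: 3(s + 5) + 6(s - 1) = (3s + 15) + (6s - 6) = 9s + 9
Result: (9s + 9)/[(s - 1)(s + 5)]


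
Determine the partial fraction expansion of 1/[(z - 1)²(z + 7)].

Cover-up at z=-7: C = 1/(-7 - 1)² = 1/64. Cover-up at z=1: B = 1/(1 + 7) = 1/8. Comparing z² coeff: A = -C = -1/64
Result: (-1/64)/(z - 1) + (1/8)/(z - 1)² + (1/64)/(z + 7)


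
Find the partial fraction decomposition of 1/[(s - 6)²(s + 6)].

Cover-up at s=-6: R = 1/(-6 - 6)² = 1/144. Cover-up at s=6: Q = 1/(6 + 6) = 1/12. Comparing s² coeff: P = -R = -1/144
Result: (-1/144)/(s - 6) + (1/12)/(s - 6)² + (1/144)/(s + 6)


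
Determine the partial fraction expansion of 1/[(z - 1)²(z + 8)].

Cover-up at z=-8: C = 1/(-8 - 1)² = 1/81. Cover-up at z=1: B = 1/(1 + 8) = 1/9. Comparing z² coeff: A = -C = -1/81
Result: (-1/81)/(z - 1) + (1/9)/(z - 1)² + (1/81)/(z + 8)


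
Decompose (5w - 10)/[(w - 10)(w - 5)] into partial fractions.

At w=10: A = (5·10 - 10)/(10 - 5) = 8. At w=5: B = (5·5 - 10)/(5 - 10) = -3
Result: 8/(w - 10) - 3/(w - 5)


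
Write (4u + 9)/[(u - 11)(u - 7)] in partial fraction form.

At u=11: P = (4·11 + 9)/(11 - 7) = 53/4. At u=7: Q = (4·7 + 9)/(7 - 11) = -37/4
Result: (53/4)/(u - 11) - (37/4)/(u - 7)


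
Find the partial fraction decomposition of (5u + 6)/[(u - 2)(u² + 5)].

At u=2: α = (5·2 + 6)/(2² + 5) = 16/9. β = -α = -16/9, γ = 5 - 2·α = 13/9
Result: (16/9)/(u - 2) - ((16/9)u - 13/9)/(u² + 5)


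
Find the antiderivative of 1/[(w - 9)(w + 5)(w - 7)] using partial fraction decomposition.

Cover-up: P = 1/28, Q = 1/168, R = -1/24. Decomposition: (1/28)/(w - 9) + (1/168)/(w + 5) - (1/24)/(w - 7). Integrate each term: (1/28) ln|(w - 9)| + (1/168) ln|(w + 5)| - (1/24) ln|(w - 7)| + C


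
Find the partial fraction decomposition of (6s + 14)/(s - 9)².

(6s + 14) = A(s - 9) + B. At s = 9: B = 6·9 + 14 = 68. Coeff of s: A = 6
Result: 6/(s - 9) + 68/(s - 9)²


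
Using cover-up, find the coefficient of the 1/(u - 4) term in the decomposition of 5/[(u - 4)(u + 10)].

Cover (u - 4), set u=4: 5/((u + 10) at u=4) = 5/(14) = 5/14


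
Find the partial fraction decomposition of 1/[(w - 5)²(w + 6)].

Cover-up at w=-6: R = 1/(-6 - 5)² = 1/121. Cover-up at w=5: Q = 1/(5 + 6) = 1/11. Comparing w² coeff: P = -R = -1/121
Result: (-1/121)/(w - 5) + (1/11)/(w - 5)² + (1/121)/(w + 6)


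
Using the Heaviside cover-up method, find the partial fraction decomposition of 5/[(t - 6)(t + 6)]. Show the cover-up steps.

Cover (t - 6): set t=6, get α = 5/(6 + 6) = 5/12. Cover (t + 6): set t=-6, get β = 5/(-6 - 6) = -5/12.
Result: (5/12)/(t - 6) - (5/12)/(t + 6)


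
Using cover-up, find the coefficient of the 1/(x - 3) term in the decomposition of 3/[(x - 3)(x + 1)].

Cover (x - 3), set x=3: 3/((x + 1) at x=3) = 3/(4) = 3/4


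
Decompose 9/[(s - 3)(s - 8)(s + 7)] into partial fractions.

Using cover-up method: α = -9/50, β = 3/25, γ = 3/50
Result: (-9/50)/(s - 3) + (3/25)/(s - 8) + (3/50)/(s + 7)


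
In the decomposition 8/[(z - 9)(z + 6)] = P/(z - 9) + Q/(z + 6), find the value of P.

Cover-up at z = 9: P = 8/(9 + 6) = 8/15


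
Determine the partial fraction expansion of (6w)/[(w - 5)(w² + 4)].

At w=5: α = (6·5 + 0)/(5² + 4) = 30/29. β = -α = -30/29, γ = 6 - 5·α = 24/29
Result: (30/29)/(w - 5) - ((30/29)w - 24/29)/(w² + 4)


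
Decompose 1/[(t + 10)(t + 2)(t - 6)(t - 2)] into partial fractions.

Using Heaviside cover-up: (-1/1536)/(t + 10) + (1/256)/(t + 2) + (1/512)/(t - 6) - (1/192)/(t - 2)


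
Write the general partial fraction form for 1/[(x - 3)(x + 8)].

Distinct linear factors: A/(x - 3) + B/(x + 8)


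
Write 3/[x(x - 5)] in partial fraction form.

3/x(x - 5) = α/x + β/(x - 5). α = 3/(0 - 5) = -3/5, β = 3/(5 - 0) = 3/5
Result: (-3/5)/x + (3/5)/(x - 5)


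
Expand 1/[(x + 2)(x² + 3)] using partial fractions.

Cover-up at x = -2: α = 1/((-2)² + 3) = 1/7. Then β = -α = -1/7, γ = -α·(0 - 2) = 2/7
Result: (1/7)/(x + 2) - ((1/7)x - 2/7)/(x² + 3)


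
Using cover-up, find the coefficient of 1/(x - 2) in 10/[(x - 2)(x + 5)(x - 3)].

Cover (x - 2), set x=2: 10/[(2 + 5)(2 - 3)] = -10/7


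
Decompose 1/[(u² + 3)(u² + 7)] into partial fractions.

Coefficient matching gives A = C = 0, B = 1/(7-3) = 1/4, D = -B = -1/4
Result: (1/4)/(u² + 3) - (1/4)/(u² + 7)


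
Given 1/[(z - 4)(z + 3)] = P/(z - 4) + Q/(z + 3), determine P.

Cover-up at z = 4: P = 1/(4 + 3) = 1/7


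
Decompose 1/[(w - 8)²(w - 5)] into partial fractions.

Cover-up at w=5: γ = 1/(5 - 8)² = 1/9. Cover-up at w=8: β = 1/(8 - 5) = 1/3. Comparing w² coeff: α = -γ = -1/9
Result: (-1/9)/(w - 8) + (1/3)/(w - 8)² + (1/9)/(w - 5)


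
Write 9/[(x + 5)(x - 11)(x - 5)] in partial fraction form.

Using cover-up method: A = 9/160, B = 3/32, C = -3/20
Result: (9/160)/(x + 5) + (3/32)/(x - 11) - (3/20)/(x - 5)


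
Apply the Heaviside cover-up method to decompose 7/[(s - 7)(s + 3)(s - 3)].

Cover (s - 7), s=7: P = 7/[(7 + 3)(7 - 3)] = 7/40. Cover (s + 3), s=-3: Q = 7/[(-3 - 7)(-3 - 3)] = 7/60. Cover (s - 3), s=3: R = 7/[(3 - 7)(3 + 3)] = -7/24.
Result: (7/40)/(s - 7) + (7/60)/(s + 3) - (7/24)/(s - 3)


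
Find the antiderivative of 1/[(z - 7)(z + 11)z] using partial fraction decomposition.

Cover-up: α = 1/126, β = 1/198, γ = -1/77. Decomposition: (1/126)/(z - 7) + (1/198)/(z + 11) - (1/77)/z. Integrate each term: (1/126) ln|(z - 7)| + (1/198) ln|(z + 11)| - (1/77) ln|z| + C


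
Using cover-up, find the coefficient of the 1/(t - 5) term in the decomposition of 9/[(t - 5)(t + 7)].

Cover (t - 5), set t=5: 9/((t + 7) at t=5) = 9/(12) = 3/4


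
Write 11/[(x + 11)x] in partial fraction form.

11/(x + 11)x = A/(x + 11) + B/x. A = 11/(-11 - 0) = -1, B = 11/(0 + 11) = 1
Result: -1/(x + 11) + 1/x


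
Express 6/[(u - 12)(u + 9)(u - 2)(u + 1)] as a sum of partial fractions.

Using Heaviside cover-up: (1/455)/(u - 12) - (1/308)/(u + 9) - (1/55)/(u - 2) + (1/52)/(u + 1)


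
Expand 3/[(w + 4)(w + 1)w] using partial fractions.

Using cover-up method: α = 1/4, β = -1, γ = 3/4
Result: (1/4)/(w + 4) - 1/(w + 1) + (3/4)/w


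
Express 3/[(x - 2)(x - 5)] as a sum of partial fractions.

3/(x - 2)(x - 5) = A/(x - 2) + B/(x - 5). A = 3/(2 - 5) = -1, B = 3/(5 - 2) = 1
Result: -1/(x - 2) + 1/(x - 5)


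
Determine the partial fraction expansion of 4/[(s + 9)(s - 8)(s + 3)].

Using cover-up method: A = 2/51, B = 4/187, C = -2/33
Result: (2/51)/(s + 9) + (4/187)/(s - 8) - (2/33)/(s + 3)


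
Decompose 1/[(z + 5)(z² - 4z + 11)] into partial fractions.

Cover-up at z = -5: α = 1/((-5)² - 4·(-5) + 11) = 1/56. Then β = -α = -1/56, γ = -α·(-4 - 5) = 9/56
Result: (1/56)/(z + 5) - ((1/56)z - 9/56)/(z² - 4z + 11)


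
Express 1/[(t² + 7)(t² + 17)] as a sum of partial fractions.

Coefficient matching gives α = γ = 0, β = 1/(17-7) = 1/10, δ = -β = -1/10
Result: (1/10)/(t² + 7) - (1/10)/(t² + 17)


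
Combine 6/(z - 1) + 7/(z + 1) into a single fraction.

Common denominator (z - 1)(z + 1). Numerator: 6(z + 1) + 7(z - 1) = (6z + 6) + (7z - 7) = 13z - 1
Result: (13z - 1)/[(z - 1)(z + 1)]


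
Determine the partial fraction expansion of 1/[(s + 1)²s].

Cover-up at s=0: C = 1/(0 + 1)² = 1. Cover-up at s=-1: B = 1/(-1 - 0) = -1. Comparing s² coeff: A = -C = -1
Result: -1/(s + 1) - 1/(s + 1)² + 1/s


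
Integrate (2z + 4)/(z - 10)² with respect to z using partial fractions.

Decompose: α = 2, β = 2·10 + 4 = 24, so (2z + 4)/(z - 10)² = 2/(z - 10) + 24/(z - 10)². Integrate: ∫ α/(z - 10) dz = 2 ln|(z - 10)|; ∫ β/(z - 10)² dz = -24/(z - 10). Sum: 2 ln|(z - 10)| - 24/(z - 10) + C


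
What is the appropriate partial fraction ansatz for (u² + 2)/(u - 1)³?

Repeated linear factor (power 3): A/(u - 1) + B/(u - 1)² + C/(u - 1)³


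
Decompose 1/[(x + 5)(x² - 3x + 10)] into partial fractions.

Cover-up at x = -5: α = 1/((-5)² - 3·(-5) + 10) = 1/50. Then β = -α = -1/50, γ = -α·(-3 - 5) = 4/25
Result: (1/50)/(x + 5) - ((1/50)x - 4/25)/(x² - 3x + 10)


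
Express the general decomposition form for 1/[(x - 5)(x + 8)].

Distinct linear factors: α/(x - 5) + β/(x + 8)


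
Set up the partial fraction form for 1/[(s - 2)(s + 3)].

Distinct linear factors: α/(s - 2) + β/(s + 3)


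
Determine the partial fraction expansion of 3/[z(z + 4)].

3/z(z + 4) = α/z + β/(z + 4). α = 3/(0 + 4) = 3/4, β = 3/(-4 - 0) = -3/4
Result: (3/4)/z - (3/4)/(z + 4)


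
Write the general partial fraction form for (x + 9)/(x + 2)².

Repeated linear factor: α/(x + 2) + β/(x + 2)²


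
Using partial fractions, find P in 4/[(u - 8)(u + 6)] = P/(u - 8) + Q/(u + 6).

Cover-up at u = 8: P = 4/(8 + 6) = 4/14 = 2/7


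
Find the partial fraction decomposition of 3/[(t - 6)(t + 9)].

3/(t - 6)(t + 9) = α/(t - 6) + β/(t + 9). α = 3/(6 + 9) = 1/5, β = 3/(-9 - 6) = -1/5
Result: (1/5)/(t - 6) - (1/5)/(t + 9)


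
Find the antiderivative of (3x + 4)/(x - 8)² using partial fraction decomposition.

Decompose: P = 3, Q = 3·8 + 4 = 28, so (3x + 4)/(x - 8)² = 3/(x - 8) + 28/(x - 8)². Integrate: ∫ P/(x - 8) dx = 3 ln|(x - 8)|; ∫ Q/(x - 8)² dx = -28/(x - 8). Sum: 3 ln|(x - 8)| - 28/(x - 8) + C


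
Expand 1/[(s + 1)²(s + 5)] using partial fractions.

Cover-up at s=-5: R = 1/(-5 + 1)² = 1/16. Cover-up at s=-1: Q = 1/(-1 + 5) = 1/4. Comparing s² coeff: P = -R = -1/16
Result: (-1/16)/(s + 1) + (1/4)/(s + 1)² + (1/16)/(s + 5)


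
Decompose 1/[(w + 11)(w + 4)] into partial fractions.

1/(w + 11)(w + 4) = P/(w + 11) + Q/(w + 4). P = 1/(-11 + 4) = -1/7, Q = 1/(-4 + 11) = 1/7
Result: (-1/7)/(w + 11) + (1/7)/(w + 4)


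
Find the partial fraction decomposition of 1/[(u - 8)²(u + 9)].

Cover-up at u=-9: γ = 1/(-9 - 8)² = 1/289. Cover-up at u=8: β = 1/(8 + 9) = 1/17. Comparing u² coeff: α = -γ = -1/289
Result: (-1/289)/(u - 8) + (1/17)/(u - 8)² + (1/289)/(u + 9)


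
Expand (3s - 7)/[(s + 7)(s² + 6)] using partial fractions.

At s=-7: α = (3·(-7) - 7)/((-7)² + 6) = -28/55. β = -α = 28/55, γ = 3 - (-7)·α = -31/55
Result: (-28/55)/(s + 7) + ((28/55)s - 31/55)/(s² + 6)


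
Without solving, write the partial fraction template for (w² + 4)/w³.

Repeated linear factor (power 3): α/w + β/w² + γ/w³


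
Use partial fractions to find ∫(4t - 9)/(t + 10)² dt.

Decompose: A = 4, B = 4·(-10) - 9 = -49, so (4t - 9)/(t + 10)² = 4/(t + 10) - 49/(t + 10)². Integrate: ∫ A/(t + 10) dt = 4 ln|(t + 10)|; ∫ B/(t + 10)² dt = 49/(t + 10). Sum: 4 ln|(t + 10)| + 49/(t + 10) + C


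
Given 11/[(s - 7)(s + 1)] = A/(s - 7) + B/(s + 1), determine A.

Cover-up at s = 7: A = 11/(7 + 1) = 11/8


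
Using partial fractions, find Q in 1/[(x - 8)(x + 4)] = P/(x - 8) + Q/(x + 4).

Cover-up at x = -4: Q = 1/(-4 - 8) = -1/12


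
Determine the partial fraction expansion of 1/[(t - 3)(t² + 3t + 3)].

Cover-up at t = 3: α = 1/(3² + 3·3 + 3) = 1/21. Then β = -α = -1/21, γ = -α·(3 + 3) = -2/7
Result: (1/21)/(t - 3) - ((1/21)t + 2/7)/(t² + 3t + 3)


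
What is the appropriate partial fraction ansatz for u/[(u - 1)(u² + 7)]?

Linear + irreducible quadratic: A/(u - 1) + (Bu + C)/(u² + 7)


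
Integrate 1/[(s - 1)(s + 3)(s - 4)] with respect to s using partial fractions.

Cover-up: α = -1/12, β = 1/28, γ = 1/21. Decomposition: (-1/12)/(s - 1) + (1/28)/(s + 3) + (1/21)/(s - 4). Integrate each term: (-1/12) ln|(s - 1)| + (1/28) ln|(s + 3)| + (1/21) ln|(s - 4)| + C


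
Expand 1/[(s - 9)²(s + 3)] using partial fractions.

Cover-up at s=-3: γ = 1/(-3 - 9)² = 1/144. Cover-up at s=9: β = 1/(9 + 3) = 1/12. Comparing s² coeff: α = -γ = -1/144
Result: (-1/144)/(s - 9) + (1/12)/(s - 9)² + (1/144)/(s + 3)


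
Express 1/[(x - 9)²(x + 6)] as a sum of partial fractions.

Cover-up at x=-6: R = 1/(-6 - 9)² = 1/225. Cover-up at x=9: Q = 1/(9 + 6) = 1/15. Comparing x² coeff: P = -R = -1/225
Result: (-1/225)/(x - 9) + (1/15)/(x - 9)² + (1/225)/(x + 6)


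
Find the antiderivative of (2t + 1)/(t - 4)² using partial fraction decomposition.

Decompose: A = 2, B = 2·4 + 1 = 9, so (2t + 1)/(t - 4)² = 2/(t - 4) + 9/(t - 4)². Integrate: ∫ A/(t - 4) dt = 2 ln|(t - 4)|; ∫ B/(t - 4)² dt = -9/(t - 4). Sum: 2 ln|(t - 4)| - 9/(t - 4) + C


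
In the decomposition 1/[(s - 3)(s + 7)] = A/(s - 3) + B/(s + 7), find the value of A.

Cover-up at s = 3: A = 1/(3 + 7) = 1/10


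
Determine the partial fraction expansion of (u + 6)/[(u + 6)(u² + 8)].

At u=-6: α = (1·(-6) + 6)/((-6)² + 8) = 0. β = -α = 0, γ = 1 - (-6)·α = 1
Result: (1)/(u² + 8)


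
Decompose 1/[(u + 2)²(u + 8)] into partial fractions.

Cover-up at u=-8: C = 1/(-8 + 2)² = 1/36. Cover-up at u=-2: B = 1/(-2 + 8) = 1/6. Comparing u² coeff: A = -C = -1/36
Result: (-1/36)/(u + 2) + (1/6)/(u + 2)² + (1/36)/(u + 8)


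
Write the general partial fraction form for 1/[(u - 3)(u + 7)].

Distinct linear factors: A/(u - 3) + B/(u + 7)


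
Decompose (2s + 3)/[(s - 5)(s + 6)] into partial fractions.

At s=5: A = (2·5 + 3)/(5 + 6) = 13/11. At s=-6: B = (2·(-6) + 3)/(-6 - 5) = 9/11
Result: (13/11)/(s - 5) + (9/11)/(s + 6)


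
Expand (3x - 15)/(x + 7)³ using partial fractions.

(3x - 15) = α(x + 7)² + β(x + 7) + γ. At x = -7: γ = 3·(-7) - 15 = -36. Coefficients: α = 0, β = 3
Result: 3/(x + 7)² - 36/(x + 7)³


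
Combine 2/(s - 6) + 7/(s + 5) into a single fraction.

Common denominator (s - 6)(s + 5). Numerator: 2(s + 5) + 7(s - 6) = (2s + 10) + (7s - 42) = 9s - 32
Result: (9s - 32)/[(s - 6)(s + 5)]


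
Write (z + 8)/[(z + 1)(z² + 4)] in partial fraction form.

At z=-1: P = (1·(-1) + 8)/((-1)² + 4) = 7/5. Q = -P = -7/5, R = 1 - (-1)·P = 12/5
Result: (7/5)/(z + 1) - ((7/5)z - 12/5)/(z² + 4)


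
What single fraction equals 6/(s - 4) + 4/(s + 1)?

Common denominator (s - 4)(s + 1). Numerator: 6(s + 1) + 4(s - 4) = (6s + 6) + (4s - 16) = 10s - 10
Result: (10s - 10)/[(s - 4)(s + 1)]


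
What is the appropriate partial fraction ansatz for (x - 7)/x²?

Repeated linear factor: α/x + β/x²


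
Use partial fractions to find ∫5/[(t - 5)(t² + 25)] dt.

Cover-up at t=5: A = 5/(5²+25) = 1/10. Coeff matching: B = -1/10, C = -1/2. Decomposition: (1/10)/(t - 5) - ((1/10)t + 1/2)/(t² + 25). Integrate: linear → ln, quadratic → (1/2)ln + arctan: (1/10) ln|(t - 5)| - (1/20) ln(t² + 25) - (1/10) arctan(t/5) + C


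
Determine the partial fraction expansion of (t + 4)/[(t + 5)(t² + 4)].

At t=-5: P = (1·(-5) + 4)/((-5)² + 4) = -1/29. Q = -P = 1/29, R = 1 - (-5)·P = 24/29
Result: (-1/29)/(t + 5) + ((1/29)t + 24/29)/(t² + 4)


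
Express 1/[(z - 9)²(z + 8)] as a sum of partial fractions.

Cover-up at z=-8: γ = 1/(-8 - 9)² = 1/289. Cover-up at z=9: β = 1/(9 + 8) = 1/17. Comparing z² coeff: α = -γ = -1/289
Result: (-1/289)/(z - 9) + (1/17)/(z - 9)² + (1/289)/(z + 8)


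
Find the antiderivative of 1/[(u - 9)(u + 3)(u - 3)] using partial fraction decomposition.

Cover-up: α = 1/72, β = 1/72, γ = -1/36. Decomposition: (1/72)/(u - 9) + (1/72)/(u + 3) - (1/36)/(u - 3). Integrate each term: (1/72) ln|(u - 9)| + (1/72) ln|(u + 3)| - (1/36) ln|(u - 3)| + C


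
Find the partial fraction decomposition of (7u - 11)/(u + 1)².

(7u - 11) = P(u + 1) + Q. At u = -1: Q = 7·(-1) - 11 = -18. Coeff of u: P = 7
Result: 7/(u + 1) - 18/(u + 1)²


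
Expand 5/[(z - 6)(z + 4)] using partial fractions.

5/(z - 6)(z + 4) = α/(z - 6) + β/(z + 4). α = 5/(6 + 4) = 1/2, β = 5/(-4 - 6) = -1/2
Result: (1/2)/(z - 6) - (1/2)/(z + 4)


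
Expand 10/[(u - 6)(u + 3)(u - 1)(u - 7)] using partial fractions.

Using Heaviside cover-up: (-2/9)/(u - 6) - (1/36)/(u + 3) + (1/12)/(u - 1) + (1/6)/(u - 7)


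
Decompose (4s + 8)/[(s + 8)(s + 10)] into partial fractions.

At s=-8: α = (4·(-8) + 8)/(-8 + 10) = -12. At s=-10: β = (4·(-10) + 8)/(-10 + 8) = 16
Result: -12/(s + 8) + 16/(s + 10)


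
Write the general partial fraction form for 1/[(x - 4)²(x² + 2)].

Repeated linear + quadratic: P/(x - 4) + Q/(x - 4)² + (Rx + S)/(x² + 2)


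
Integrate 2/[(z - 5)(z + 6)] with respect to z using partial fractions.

Decompose: 2/[(z - 5)(z + 6)] = (2/11)/(z - 5) - (2/11)/(z + 6). Integrate each term: (2/11) ln|(z - 5)| - (2/11) ln|(z + 6)| + C


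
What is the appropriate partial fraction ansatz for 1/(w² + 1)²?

Repeated quadratic factor: (αw + β)/(w² + 1) + (γw + δ)/(w² + 1)²


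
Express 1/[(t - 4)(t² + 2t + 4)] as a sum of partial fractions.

Cover-up at t = 4: A = 1/(4² + 2·4 + 4) = 1/28. Then B = -A = -1/28, C = -A·(2 + 4) = -3/14
Result: (1/28)/(t - 4) - ((1/28)t + 3/14)/(t² + 2t + 4)


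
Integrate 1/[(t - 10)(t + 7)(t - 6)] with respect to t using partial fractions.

Cover-up: A = 1/68, B = 1/221, C = -1/52. Decomposition: (1/68)/(t - 10) + (1/221)/(t + 7) - (1/52)/(t - 6). Integrate each term: (1/68) ln|(t - 10)| + (1/221) ln|(t + 7)| - (1/52) ln|(t - 6)| + C


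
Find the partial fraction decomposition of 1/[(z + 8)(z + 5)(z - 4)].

Using cover-up method: α = 1/36, β = -1/27, γ = 1/108
Result: (1/36)/(z + 8) - (1/27)/(z + 5) + (1/108)/(z - 4)


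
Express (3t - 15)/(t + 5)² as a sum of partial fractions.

(3t - 15) = A(t + 5) + B. At t = -5: B = 3·(-5) - 15 = -30. Coeff of t: A = 3
Result: 3/(t + 5) - 30/(t + 5)²


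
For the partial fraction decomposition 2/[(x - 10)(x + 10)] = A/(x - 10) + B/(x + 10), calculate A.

Cover-up at x = 10: A = 2/(10 + 10) = 2/20 = 1/10


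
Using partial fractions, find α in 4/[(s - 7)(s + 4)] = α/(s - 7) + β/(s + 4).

Cover-up at s = 7: α = 4/(7 + 4) = 4/11


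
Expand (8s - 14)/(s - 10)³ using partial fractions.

(8s - 14) = P(s - 10)² + Q(s - 10) + R. At s = 10: R = 8·10 - 14 = 66. Coefficients: P = 0, Q = 8
Result: 8/(s - 10)² + 66/(s - 10)³


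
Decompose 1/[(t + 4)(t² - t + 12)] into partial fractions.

Cover-up at t = -4: α = 1/((-4)² - 1·(-4) + 12) = 1/32. Then β = -α = -1/32, γ = -α·(-1 - 4) = 5/32
Result: (1/32)/(t + 4) - ((1/32)t - 5/32)/(t² - t + 12)


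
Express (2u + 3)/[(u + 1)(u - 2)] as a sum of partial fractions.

At u=-1: α = (2·(-1) + 3)/(-1 - 2) = -1/3. At u=2: β = (2·2 + 3)/(2 + 1) = 7/3
Result: (-1/3)/(u + 1) + (7/3)/(u - 2)


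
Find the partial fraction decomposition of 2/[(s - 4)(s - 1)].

2/(s - 4)(s - 1) = A/(s - 4) + B/(s - 1). A = 2/(4 - 1) = 2/3, B = 2/(1 - 4) = -2/3
Result: (2/3)/(s - 4) - (2/3)/(s - 1)


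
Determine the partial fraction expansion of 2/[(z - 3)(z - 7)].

2/(z - 3)(z - 7) = P/(z - 3) + Q/(z - 7). P = 2/(3 - 7) = -1/2, Q = 2/(7 - 3) = 1/2
Result: (-1/2)/(z - 3) + (1/2)/(z - 7)


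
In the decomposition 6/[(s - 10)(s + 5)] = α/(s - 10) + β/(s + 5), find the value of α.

Cover-up at s = 10: α = 6/(10 + 5) = 6/15 = 2/5


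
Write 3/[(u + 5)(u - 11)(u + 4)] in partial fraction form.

Using cover-up method: P = 3/16, Q = 1/80, R = -1/5
Result: (3/16)/(u + 5) + (1/80)/(u - 11) - (1/5)/(u + 4)


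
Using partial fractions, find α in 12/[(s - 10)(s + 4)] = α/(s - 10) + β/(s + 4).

Cover-up at s = 10: α = 12/(10 + 4) = 12/14 = 6/7


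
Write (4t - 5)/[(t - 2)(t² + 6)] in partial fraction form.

At t=2: P = (4·2 - 5)/(2² + 6) = 3/10. Q = -P = -3/10, R = 4 - 2·P = 17/5
Result: (3/10)/(t - 2) - ((3/10)t - 17/5)/(t² + 6)


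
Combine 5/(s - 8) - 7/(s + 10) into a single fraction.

Common denominator (s - 8)(s + 10). Numerator: 5(s + 10) - 7(s - 8) = (5s + 50) - (7s - 56) = -2s + 106
Result: (-2s + 106)/[(s - 8)(s + 10)]


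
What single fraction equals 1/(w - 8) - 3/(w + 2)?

Common denominator (w - 8)(w + 2). Numerator: 1(w + 2) - 3(w - 8) = (w + 2) - (3w - 24) = -2w + 26
Result: (-2w + 26)/[(w - 8)(w + 2)]


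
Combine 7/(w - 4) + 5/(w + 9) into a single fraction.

Common denominator (w - 4)(w + 9). Numerator: 7(w + 9) + 5(w - 4) = (7w + 63) + (5w - 20) = 12w + 43
Result: (12w + 43)/[(w - 4)(w + 9)]


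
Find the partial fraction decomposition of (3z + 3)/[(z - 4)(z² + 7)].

At z=4: P = (3·4 + 3)/(4² + 7) = 15/23. Q = -P = -15/23, R = 3 - 4·P = 9/23
Result: (15/23)/(z - 4) - ((15/23)z - 9/23)/(z² + 7)


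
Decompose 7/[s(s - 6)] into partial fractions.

7/s(s - 6) = α/s + β/(s - 6). α = 7/(0 - 6) = -7/6, β = 7/(6 - 0) = 7/6
Result: (-7/6)/s + (7/6)/(s - 6)


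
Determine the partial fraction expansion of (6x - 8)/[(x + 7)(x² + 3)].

At x=-7: P = (6·(-7) - 8)/((-7)² + 3) = -25/26. Q = -P = 25/26, R = 6 - (-7)·P = -19/26
Result: (-25/26)/(x + 7) + ((25/26)x - 19/26)/(x² + 3)


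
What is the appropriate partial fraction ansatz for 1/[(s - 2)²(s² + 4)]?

Repeated linear + quadratic: A/(s - 2) + B/(s - 2)² + (Cs + D)/(s² + 4)


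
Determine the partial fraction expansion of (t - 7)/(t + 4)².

(t - 7) = α(t + 4) + β. At t = -4: β = 1·(-4) - 7 = -11. Coeff of t: α = 1
Result: 1/(t + 4) - 11/(t + 4)²


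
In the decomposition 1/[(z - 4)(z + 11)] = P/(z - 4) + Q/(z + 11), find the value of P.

Cover-up at z = 4: P = 1/(4 + 11) = 1/15


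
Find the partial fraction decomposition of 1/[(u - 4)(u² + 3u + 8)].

Cover-up at u = 4: P = 1/(4² + 3·4 + 8) = 1/36. Then Q = -P = -1/36, R = -P·(3 + 4) = -7/36
Result: (1/36)/(u - 4) - ((1/36)u + 7/36)/(u² + 3u + 8)


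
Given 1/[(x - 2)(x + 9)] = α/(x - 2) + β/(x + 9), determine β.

Cover-up at x = -9: β = 1/(-9 - 2) = -1/11


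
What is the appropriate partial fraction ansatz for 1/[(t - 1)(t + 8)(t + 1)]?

Three distinct linear factors: P/(t - 1) + Q/(t + 8) + R/(t + 1)


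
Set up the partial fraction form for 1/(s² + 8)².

Repeated quadratic factor: (Ps + Q)/(s² + 8) + (Rs + S)/(s² + 8)²


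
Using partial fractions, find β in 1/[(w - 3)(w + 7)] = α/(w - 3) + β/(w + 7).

Cover-up at w = -7: β = 1/(-7 - 3) = -1/10


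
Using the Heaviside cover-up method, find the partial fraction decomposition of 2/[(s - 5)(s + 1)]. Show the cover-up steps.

Cover (s - 5): set s=5, get A = 2/(5 + 1) = 1/3. Cover (s + 1): set s=-1, get B = 2/(-1 - 5) = -1/3.
Result: (1/3)/(s - 5) - (1/3)/(s + 1)


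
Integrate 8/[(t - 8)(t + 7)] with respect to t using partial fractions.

Decompose: 8/[(t - 8)(t + 7)] = (8/15)/(t - 8) - (8/15)/(t + 7). Integrate each term: (8/15) ln|(t - 8)| - (8/15) ln|(t + 7)| + C


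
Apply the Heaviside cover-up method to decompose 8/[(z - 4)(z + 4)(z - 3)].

Cover (z - 4), z=4: α = 8/[(4 + 4)(4 - 3)] = 1. Cover (z + 4), z=-4: β = 8/[(-4 - 4)(-4 - 3)] = 1/7. Cover (z - 3), z=3: γ = 8/[(3 - 4)(3 + 4)] = -8/7.
Result: 1/(z - 4) + (1/7)/(z + 4) - (8/7)/(z - 3)


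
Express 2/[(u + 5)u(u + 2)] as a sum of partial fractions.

Using cover-up method: P = 2/15, Q = 1/5, R = -1/3
Result: (2/15)/(u + 5) + (1/5)/u - (1/3)/(u + 2)


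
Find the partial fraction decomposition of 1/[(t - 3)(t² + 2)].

Cover-up at t = 3: A = 1/(3² + 2) = 1/11. Then B = -A = -1/11, C = -A·(0 + 3) = -3/11
Result: (1/11)/(t - 3) - ((1/11)t + 3/11)/(t² + 2)


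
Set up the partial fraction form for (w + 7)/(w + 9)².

Repeated linear factor: A/(w + 9) + B/(w + 9)²


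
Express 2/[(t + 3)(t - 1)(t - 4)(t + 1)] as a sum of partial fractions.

Using Heaviside cover-up: (-1/28)/(t + 3) - (1/12)/(t - 1) + (2/105)/(t - 4) + (1/10)/(t + 1)


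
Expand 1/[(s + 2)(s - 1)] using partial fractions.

1/(s + 2)(s - 1) = P/(s + 2) + Q/(s - 1). P = 1/(-2 - 1) = -1/3, Q = 1/(1 + 2) = 1/3
Result: (-1/3)/(s + 2) + (1/3)/(s - 1)


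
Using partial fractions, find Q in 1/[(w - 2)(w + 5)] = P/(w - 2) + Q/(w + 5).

Cover-up at w = -5: Q = 1/(-5 - 2) = -1/7


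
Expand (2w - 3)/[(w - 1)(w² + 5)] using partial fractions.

At w=1: P = (2·1 - 3)/(1² + 5) = -1/6. Q = -P = 1/6, R = 2 - 1·P = 13/6
Result: (-1/6)/(w - 1) + ((1/6)w + 13/6)/(w² + 5)


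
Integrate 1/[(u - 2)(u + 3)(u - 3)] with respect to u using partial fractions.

Cover-up: P = -1/5, Q = 1/30, R = 1/6. Decomposition: (-1/5)/(u - 2) + (1/30)/(u + 3) + (1/6)/(u - 3). Integrate each term: (-1/5) ln|(u - 2)| + (1/30) ln|(u + 3)| + (1/6) ln|(u - 3)| + C


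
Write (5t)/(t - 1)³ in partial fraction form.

(5t) = A(t - 1)² + B(t - 1) + C. At t = 1: C = 5·1 + 0 = 5. Coefficients: A = 0, B = 5
Result: 5/(t - 1)² + 5/(t - 1)³


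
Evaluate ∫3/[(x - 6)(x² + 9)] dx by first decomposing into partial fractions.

Cover-up at x=6: P = 3/(6²+9) = 1/15. Coeff matching: Q = -1/15, R = -2/5. Decomposition: (1/15)/(x - 6) - ((1/15)x + 2/5)/(x² + 9). Integrate: linear → ln, quadratic → (1/2)ln + arctan: (1/15) ln|(x - 6)| - (1/30) ln(x² + 9) - (2/15) arctan(x/3) + C


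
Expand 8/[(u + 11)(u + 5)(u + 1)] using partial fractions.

Using cover-up method: α = 2/15, β = -1/3, γ = 1/5
Result: (2/15)/(u + 11) - (1/3)/(u + 5) + (1/5)/(u + 1)


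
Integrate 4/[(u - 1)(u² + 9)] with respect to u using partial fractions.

Cover-up at u=1: α = 4/(1²+9) = 2/5. Coeff matching: β = -2/5, γ = -2/5. Decomposition: (2/5)/(u - 1) - ((2/5)u + 2/5)/(u² + 9). Integrate: linear → ln, quadratic → (1/2)ln + arctan: (2/5) ln|(u - 1)| - (1/5) ln(u² + 9) - (2/15) arctan(u/3) + C


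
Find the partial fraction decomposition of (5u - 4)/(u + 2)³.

(5u - 4) = α(u + 2)² + β(u + 2) + γ. At u = -2: γ = 5·(-2) - 4 = -14. Coefficients: α = 0, β = 5
Result: 5/(u + 2)² - 14/(u + 2)³


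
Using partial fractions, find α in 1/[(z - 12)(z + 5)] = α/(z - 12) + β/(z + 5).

Cover-up at z = 12: α = 1/(12 + 5) = 1/17


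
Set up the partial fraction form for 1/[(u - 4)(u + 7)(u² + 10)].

Two linear + quadratic: A/(u - 4) + B/(u + 7) + (Cu + D)/(u² + 10)


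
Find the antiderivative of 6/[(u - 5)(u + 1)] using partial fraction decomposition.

Decompose: 6/[(u - 5)(u + 1)] = 1/(u - 5) - 1/(u + 1). Integrate each term: ln|(u - 5)| - ln|(u + 1)| + C


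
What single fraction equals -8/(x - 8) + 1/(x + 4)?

Common denominator (x - 8)(x + 4). Numerator: -8(x + 4) + 1(x - 8) = (-8x - 32) + (x - 8) = -7x - 40
Result: (-7x - 40)/[(x - 8)(x + 4)]


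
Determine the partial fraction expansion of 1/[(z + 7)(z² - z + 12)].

Cover-up at z = -7: α = 1/((-7)² - 1·(-7) + 12) = 1/68. Then β = -α = -1/68, γ = -α·(-1 - 7) = 2/17
Result: (1/68)/(z + 7) - ((1/68)z - 2/17)/(z² - z + 12)


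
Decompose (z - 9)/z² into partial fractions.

(z - 9) = αz + β. At z = 0: β = 1·0 - 9 = -9. Coeff of z: α = 1
Result: 1/z - 9/z²


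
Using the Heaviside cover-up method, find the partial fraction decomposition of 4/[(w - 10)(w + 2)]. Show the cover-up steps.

Cover (w - 10): set w=10, get P = 4/(10 + 2) = 1/3. Cover (w + 2): set w=-2, get Q = 4/(-2 - 10) = -1/3.
Result: (1/3)/(w - 10) - (1/3)/(w + 2)


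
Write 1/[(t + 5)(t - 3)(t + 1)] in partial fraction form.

Using cover-up method: α = 1/32, β = 1/32, γ = -1/16
Result: (1/32)/(t + 5) + (1/32)/(t - 3) - (1/16)/(t + 1)


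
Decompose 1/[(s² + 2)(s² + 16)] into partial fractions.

Coefficient matching gives A = C = 0, B = 1/(16-2) = 1/14, D = -B = -1/14
Result: (1/14)/(s² + 2) - (1/14)/(s² + 16)


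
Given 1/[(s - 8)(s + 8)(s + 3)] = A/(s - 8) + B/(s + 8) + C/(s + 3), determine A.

Cover-up at s = 8: A = 1/[(8 + 8)(8 + 3)] = 1/[(16)(11)] = 1/176


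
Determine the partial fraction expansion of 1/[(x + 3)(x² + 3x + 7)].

Cover-up at x = -3: α = 1/((-3)² + 3·(-3) + 7) = 1/7. Then β = -α = -1/7, γ = -α·(3 - 3) = 0
Result: (1/7)/(x + 3) - ((1/7)x)/(x² + 3x + 7)


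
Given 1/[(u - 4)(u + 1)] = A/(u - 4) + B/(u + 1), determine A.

Cover-up at u = 4: A = 1/(4 + 1) = 1/5


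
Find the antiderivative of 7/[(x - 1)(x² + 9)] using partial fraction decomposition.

Cover-up at x=1: P = 7/(1²+9) = 7/10. Coeff matching: Q = -7/10, R = -7/10. Decomposition: (7/10)/(x - 1) - ((7/10)x + 7/10)/(x² + 9). Integrate: linear → ln, quadratic → (1/2)ln + arctan: (7/10) ln|(x - 1)| - (7/20) ln(x² + 9) - (7/30) arctan(x/3) + C


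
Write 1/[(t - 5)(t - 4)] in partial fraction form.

1/(t - 5)(t - 4) = P/(t - 5) + Q/(t - 4). P = 1/(5 - 4) = 1, Q = 1/(4 - 5) = -1
Result: 1/(t - 5) - 1/(t - 4)


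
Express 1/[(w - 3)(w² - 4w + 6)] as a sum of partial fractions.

Cover-up at w = 3: A = 1/(3² - 4·3 + 6) = 1/3. Then B = -A = -1/3, C = -A·(-4 + 3) = 1/3
Result: (1/3)/(w - 3) - ((1/3)w - 1/3)/(w² - 4w + 6)


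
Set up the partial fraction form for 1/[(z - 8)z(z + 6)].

Three distinct linear factors: α/(z - 8) + β/z + γ/(z + 6)


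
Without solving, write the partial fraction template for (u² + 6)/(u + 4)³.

Repeated linear factor (power 3): A/(u + 4) + B/(u + 4)² + C/(u + 4)³


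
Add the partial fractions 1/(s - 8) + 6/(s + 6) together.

Common denominator (s - 8)(s + 6). Numerator: 1(s + 6) + 6(s - 8) = (s + 6) + (6s - 48) = 7s - 42
Result: (7s - 42)/[(s - 8)(s + 6)]


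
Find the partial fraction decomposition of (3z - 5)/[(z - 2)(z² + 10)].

At z=2: A = (3·2 - 5)/(2² + 10) = 1/14. B = -A = -1/14, C = 3 - 2·A = 20/7
Result: (1/14)/(z - 2) - ((1/14)z - 20/7)/(z² + 10)


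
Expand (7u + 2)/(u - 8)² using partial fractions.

(7u + 2) = P(u - 8) + Q. At u = 8: Q = 7·8 + 2 = 58. Coeff of u: P = 7
Result: 7/(u - 8) + 58/(u - 8)²


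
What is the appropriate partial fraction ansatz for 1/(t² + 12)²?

Repeated quadratic factor: (αt + β)/(t² + 12) + (γt + δ)/(t² + 12)²


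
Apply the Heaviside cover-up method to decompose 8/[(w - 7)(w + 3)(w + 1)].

Cover (w - 7), w=7: P = 8/[(7 + 3)(7 + 1)] = 1/10. Cover (w + 3), w=-3: Q = 8/[(-3 - 7)(-3 + 1)] = 2/5. Cover (w + 1), w=-1: R = 8/[(-1 - 7)(-1 + 3)] = -1/2.
Result: (1/10)/(w - 7) + (2/5)/(w + 3) - (1/2)/(w + 1)


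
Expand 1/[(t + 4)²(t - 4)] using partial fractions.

Cover-up at t=4: C = 1/(4 + 4)² = 1/64. Cover-up at t=-4: B = 1/(-4 - 4) = -1/8. Comparing t² coeff: A = -C = -1/64
Result: (-1/64)/(t + 4) - (1/8)/(t + 4)² + (1/64)/(t - 4)


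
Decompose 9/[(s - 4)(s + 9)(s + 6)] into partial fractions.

Using cover-up method: A = 9/130, B = 3/13, C = -3/10
Result: (9/130)/(s - 4) + (3/13)/(s + 9) - (3/10)/(s + 6)


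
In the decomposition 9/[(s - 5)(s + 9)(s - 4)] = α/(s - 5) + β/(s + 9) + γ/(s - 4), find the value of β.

Cover-up at s = -9: β = 9/[(-9 - 5)(-9 - 4)] = 9/[(-14)(-13)] = 9/182


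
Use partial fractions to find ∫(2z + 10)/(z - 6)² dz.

Decompose: A = 2, B = 2·6 + 10 = 22, so (2z + 10)/(z - 6)² = 2/(z - 6) + 22/(z - 6)². Integrate: ∫ A/(z - 6) dz = 2 ln|(z - 6)|; ∫ B/(z - 6)² dz = -22/(z - 6). Sum: 2 ln|(z - 6)| - 22/(z - 6) + C


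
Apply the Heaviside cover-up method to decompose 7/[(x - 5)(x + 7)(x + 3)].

Cover (x - 5), x=5: A = 7/[(5 + 7)(5 + 3)] = 7/96. Cover (x + 7), x=-7: B = 7/[(-7 - 5)(-7 + 3)] = 7/48. Cover (x + 3), x=-3: C = 7/[(-3 - 5)(-3 + 7)] = -7/32.
Result: (7/96)/(x - 5) + (7/48)/(x + 7) - (7/32)/(x + 3)


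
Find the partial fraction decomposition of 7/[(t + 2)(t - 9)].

7/(t + 2)(t - 9) = A/(t + 2) + B/(t - 9). A = 7/(-2 - 9) = -7/11, B = 7/(9 + 2) = 7/11
Result: (-7/11)/(t + 2) + (7/11)/(t - 9)


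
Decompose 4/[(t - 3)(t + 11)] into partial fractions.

4/(t - 3)(t + 11) = A/(t - 3) + B/(t + 11). A = 4/(3 + 11) = 2/7, B = 4/(-11 - 3) = -2/7
Result: (2/7)/(t - 3) - (2/7)/(t + 11)


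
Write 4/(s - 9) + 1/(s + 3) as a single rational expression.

Common denominator (s - 9)(s + 3). Numerator: 4(s + 3) + 1(s - 9) = (4s + 12) + (s - 9) = 5s + 3
Result: (5s + 3)/[(s - 9)(s + 3)]


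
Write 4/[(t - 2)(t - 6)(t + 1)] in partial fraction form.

Using cover-up method: P = -1/3, Q = 1/7, R = 4/21
Result: (-1/3)/(t - 2) + (1/7)/(t - 6) + (4/21)/(t + 1)


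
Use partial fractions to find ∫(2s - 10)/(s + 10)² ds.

Decompose: P = 2, Q = 2·(-10) - 10 = -30, so (2s - 10)/(s + 10)² = 2/(s + 10) - 30/(s + 10)². Integrate: ∫ P/(s + 10) ds = 2 ln|(s + 10)|; ∫ Q/(s + 10)² ds = 30/(s + 10). Sum: 2 ln|(s + 10)| + 30/(s + 10) + C


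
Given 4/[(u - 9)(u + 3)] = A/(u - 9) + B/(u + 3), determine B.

Cover-up at u = -3: B = 4/(-3 - 9) = -4/12 = -1/3


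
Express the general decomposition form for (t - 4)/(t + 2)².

Repeated linear factor: α/(t + 2) + β/(t + 2)²


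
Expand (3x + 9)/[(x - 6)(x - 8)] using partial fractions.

At x=6: α = (3·6 + 9)/(6 - 8) = -27/2. At x=8: β = (3·8 + 9)/(8 - 6) = 33/2
Result: (-27/2)/(x - 6) + (33/2)/(x - 8)


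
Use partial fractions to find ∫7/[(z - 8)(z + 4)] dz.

Decompose: 7/[(z - 8)(z + 4)] = (7/12)/(z - 8) - (7/12)/(z + 4). Integrate each term: (7/12) ln|(z - 8)| - (7/12) ln|(z + 4)| + C


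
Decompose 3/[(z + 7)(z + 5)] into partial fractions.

3/(z + 7)(z + 5) = A/(z + 7) + B/(z + 5). A = 3/(-7 + 5) = -3/2, B = 3/(-5 + 7) = 3/2
Result: (-3/2)/(z + 7) + (3/2)/(z + 5)


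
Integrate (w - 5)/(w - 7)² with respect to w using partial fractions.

Decompose: A = 1, B = 1·7 - 5 = 2, so (w - 5)/(w - 7)² = 1/(w - 7) + 2/(w - 7)². Integrate: ∫ A/(w - 7) dw = ln|(w - 7)|; ∫ B/(w - 7)² dw = -2/(w - 7). Sum: ln|(w - 7)| - 2/(w - 7) + C


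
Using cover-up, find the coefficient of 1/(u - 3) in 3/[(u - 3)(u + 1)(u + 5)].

Cover (u - 3), set u=3: 3/[(3 + 1)(3 + 5)] = 3/32
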